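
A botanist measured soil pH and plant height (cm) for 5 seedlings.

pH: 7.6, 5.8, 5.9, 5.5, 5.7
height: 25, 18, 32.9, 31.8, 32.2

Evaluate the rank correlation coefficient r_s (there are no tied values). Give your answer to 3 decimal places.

-0.100

Rank pH: 5, 3, 4, 1, 2
Rank height: 2, 1, 5, 3, 4
d = rank(pH) − rank(height): 3, 2, -1, -2, -2; Σd² = 22
ρ = 1 − 6Σd² / [n(n²−1)] = 1 − 6×22 / (5×24) = 1 − 132/120 ≈ -0.100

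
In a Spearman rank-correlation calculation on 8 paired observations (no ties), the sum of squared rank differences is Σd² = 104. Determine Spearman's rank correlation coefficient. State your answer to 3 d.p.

-0.238

ρ = 1 − 6Σd² / [n(n²−1)] = 1 − 6×104 / (8×63)
  = 1 − 624/504 = 1 − 1.2381 ≈ -0.238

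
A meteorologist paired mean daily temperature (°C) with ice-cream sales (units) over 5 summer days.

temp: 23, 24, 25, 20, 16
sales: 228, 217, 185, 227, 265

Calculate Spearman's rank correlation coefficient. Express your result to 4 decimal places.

-0.9000

Rank temp: 3, 4, 5, 2, 1
Rank sales: 4, 2, 1, 3, 5
d = rank(temp) − rank(sales): -1, 2, 4, -1, -4; Σd² = 38
ρ = 1 − 6Σd² / [n(n²−1)] = 1 − 6×38 / (5×24) = 1 − 228/120 ≈ -0.9000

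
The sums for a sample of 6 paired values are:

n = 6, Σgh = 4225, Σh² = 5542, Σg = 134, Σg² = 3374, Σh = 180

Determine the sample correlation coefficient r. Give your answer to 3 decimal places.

r = (nΣgh − ΣgΣh) / √[(nΣg² − (Σg)²)(nΣh² − (Σh)²)]
Numerator: 6×4225 − 134×180 = 1230
Denominator: √[(20244 − 17956)(33252 − 32400)] = √[2288 × 852] = 1396.2006
r = 1230 / 1396.2006 ≈ 0.881

0.881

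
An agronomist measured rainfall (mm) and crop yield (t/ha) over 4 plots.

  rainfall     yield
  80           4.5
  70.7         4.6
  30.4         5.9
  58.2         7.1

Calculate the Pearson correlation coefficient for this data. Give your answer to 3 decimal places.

n = 4, Σx = 239.3, Σy = 22.1, Σx² = 15709.89, Σy² = 126.63, Σxy = 1277.8
nΣxy − ΣxΣy = 5111.2 − 5288.53 = -177.33
nΣx² − (Σx)² = 62839.56 − 57264.49 = 5575.07; nΣy² − (Σy)² = 506.52 − 488.41 = 18.11
r = -177.33 / √(5575.07 × 18.11) = -177.33 / 317.7491 ≈ -0.558

-0.558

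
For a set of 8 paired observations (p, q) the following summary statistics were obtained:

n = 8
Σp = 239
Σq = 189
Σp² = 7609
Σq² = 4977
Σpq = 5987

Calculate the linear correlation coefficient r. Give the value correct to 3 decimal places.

0.695

r = (nΣpq − ΣpΣq) / √[(nΣp² − (Σp)²)(nΣq² − (Σq)²)]
Numerator: 8×5987 − 239×189 = 2725
Denominator: √[(60872 − 57121)(39816 − 35721)] = √[3751 × 4095] = 3919.2276
r = 2725 / 3919.2276 ≈ 0.695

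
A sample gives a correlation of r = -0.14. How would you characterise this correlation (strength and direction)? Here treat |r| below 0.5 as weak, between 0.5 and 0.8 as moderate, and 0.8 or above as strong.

r = -0.14 < 0 so the relationship is negative.
|r| = 0.14, which falls in the weak range.

weak negative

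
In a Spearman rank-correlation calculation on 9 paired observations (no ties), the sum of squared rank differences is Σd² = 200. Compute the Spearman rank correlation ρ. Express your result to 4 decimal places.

ρ = 1 − 6Σd² / [n(n²−1)] = 1 − 6×200 / (9×80)
  = 1 − 1200/720 = 1 − 1.66667 ≈ -0.6667

-0.6667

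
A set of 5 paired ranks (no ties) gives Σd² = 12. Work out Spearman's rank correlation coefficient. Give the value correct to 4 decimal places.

ρ = 1 − 6Σd² / [n(n²−1)] = 1 − 6×12 / (5×24)
  = 1 − 72/120 = 1 − 0.60000 ≈ 0.4000

0.4000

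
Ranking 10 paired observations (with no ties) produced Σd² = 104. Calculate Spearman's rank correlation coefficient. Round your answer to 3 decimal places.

ρ = 1 − 6Σd² / [n(n²−1)] = 1 − 6×104 / (10×99)
  = 1 − 624/990 = 1 − 0.6303 ≈ 0.370

0.370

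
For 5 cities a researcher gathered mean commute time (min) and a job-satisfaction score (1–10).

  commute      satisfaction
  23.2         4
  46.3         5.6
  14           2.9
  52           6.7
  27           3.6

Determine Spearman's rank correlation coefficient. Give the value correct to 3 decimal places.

Rank commute: 2, 4, 1, 5, 3
Rank satisfaction: 3, 4, 1, 5, 2
d = rank(commute) − rank(satisfaction): -1, 0, 0, 0, 1; Σd² = 2
ρ = 1 − 6Σd² / [n(n²−1)] = 1 − 6×2 / (5×24) = 1 − 12/120 ≈ 0.900

0.900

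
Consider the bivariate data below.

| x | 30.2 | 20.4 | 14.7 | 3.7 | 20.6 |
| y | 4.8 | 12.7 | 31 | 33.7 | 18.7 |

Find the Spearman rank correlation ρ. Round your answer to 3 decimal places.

-0.900

Rank x: 5, 3, 2, 1, 4
Rank y: 1, 2, 4, 5, 3
d = rank(x) − rank(y): 4, 1, -2, -4, 1; Σd² = 38
ρ = 1 − 6Σd² / [n(n²−1)] = 1 − 6×38 / (5×24) = 1 − 228/120 ≈ -0.900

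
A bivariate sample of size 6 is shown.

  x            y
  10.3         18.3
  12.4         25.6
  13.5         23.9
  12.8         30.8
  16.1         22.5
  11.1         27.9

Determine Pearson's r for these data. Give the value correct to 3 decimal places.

0.056

n = 6, Σx = 76.2, Σy = 149, Σx² = 988.36, Σy² = 3794.76, Σxy = 1894.76
nΣxy − ΣxΣy = 11368.56 − 11353.8 = 14.76
nΣx² − (Σx)² = 5930.16 − 5806.44 = 123.72; nΣy² − (Σy)² = 22768.56 − 22201 = 567.56
r = 14.76 / √(123.72 × 567.56) = 14.76 / 264.9878 ≈ 0.056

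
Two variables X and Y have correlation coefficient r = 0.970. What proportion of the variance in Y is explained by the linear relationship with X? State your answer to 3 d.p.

r² = (0.970)² = 0.941

0.941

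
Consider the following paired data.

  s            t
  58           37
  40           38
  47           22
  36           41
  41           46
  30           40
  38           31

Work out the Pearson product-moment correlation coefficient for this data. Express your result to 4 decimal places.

n = 7, Σs = 290, Σt = 255, Σs² = 12494, Σt² = 9655, Σst = 10440
nΣst − ΣsΣt = 73080 − 73950 = -870
nΣs² − (Σs)² = 87458 − 84100 = 3358; nΣt² − (Σt)² = 67585 − 65025 = 2560
r = -870 / √(3358 × 2560) = -870 / 2931.9754 ≈ -0.2967

-0.2967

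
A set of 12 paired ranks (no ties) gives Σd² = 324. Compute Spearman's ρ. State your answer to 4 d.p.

-0.1329

ρ = 1 − 6Σd² / [n(n²−1)] = 1 − 6×324 / (12×143)
  = 1 − 1944/1716 = 1 − 1.13287 ≈ -0.1329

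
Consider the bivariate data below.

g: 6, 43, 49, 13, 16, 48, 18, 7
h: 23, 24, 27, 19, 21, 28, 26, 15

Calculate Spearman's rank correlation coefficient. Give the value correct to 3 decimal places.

Rank g: 1, 6, 8, 3, 4, 7, 5, 2
Rank h: 4, 5, 7, 2, 3, 8, 6, 1
d = rank(g) − rank(h): -3, 1, 1, 1, 1, -1, -1, 1; Σd² = 16
ρ = 1 − 6Σd² / [n(n²−1)] = 1 − 6×16 / (8×63) = 1 − 96/504 ≈ 0.810

0.810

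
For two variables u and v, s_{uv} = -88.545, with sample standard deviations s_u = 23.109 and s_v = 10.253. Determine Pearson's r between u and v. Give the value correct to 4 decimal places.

-0.3737

r = Cov(u,v) / (s_u · s_v) = -88.545 / (23.109 × 10.253)
  = -88.545 / 236.9366 ≈ -0.3737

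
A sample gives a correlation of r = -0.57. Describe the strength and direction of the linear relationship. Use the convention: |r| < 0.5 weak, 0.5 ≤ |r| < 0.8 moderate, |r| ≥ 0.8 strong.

r = -0.57 < 0 so the relationship is negative.
|r| = 0.57, which falls in the moderate range.

moderate negative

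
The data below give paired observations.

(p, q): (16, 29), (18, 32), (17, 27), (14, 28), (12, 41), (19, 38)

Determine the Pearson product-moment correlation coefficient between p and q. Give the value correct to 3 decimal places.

-0.200

n = 6, Σp = 96, Σq = 195, Σp² = 1570, Σq² = 6503, Σpq = 3105
nΣpq − ΣpΣq = 18630 − 18720 = -90
nΣp² − (Σp)² = 9420 − 9216 = 204; nΣq² − (Σq)² = 39018 − 38025 = 993
r = -90 / √(204 × 993) = -90 / 450.0800 ≈ -0.200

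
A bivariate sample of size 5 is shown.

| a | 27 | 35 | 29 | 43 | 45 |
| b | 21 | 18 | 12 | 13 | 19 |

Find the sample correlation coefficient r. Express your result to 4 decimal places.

-0.0982

n = 5, Σa = 179, Σb = 83, Σa² = 6669, Σb² = 1439, Σab = 2959
nΣab − ΣaΣb = 14795 − 14857 = -62
nΣa² − (Σa)² = 33345 − 32041 = 1304; nΣb² − (Σb)² = 7195 − 6889 = 306
r = -62 / √(1304 × 306) = -62 / 631.6835 ≈ -0.0982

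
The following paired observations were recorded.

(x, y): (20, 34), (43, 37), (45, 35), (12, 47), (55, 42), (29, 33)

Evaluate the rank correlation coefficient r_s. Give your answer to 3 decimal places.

0.029

Rank x: 2, 4, 5, 1, 6, 3
Rank y: 2, 4, 3, 6, 5, 1
d = rank(x) − rank(y): 0, 0, 2, -5, 1, 2; Σd² = 34
ρ = 1 − 6Σd² / [n(n²−1)] = 1 − 6×34 / (6×35) = 1 − 204/210 ≈ 0.029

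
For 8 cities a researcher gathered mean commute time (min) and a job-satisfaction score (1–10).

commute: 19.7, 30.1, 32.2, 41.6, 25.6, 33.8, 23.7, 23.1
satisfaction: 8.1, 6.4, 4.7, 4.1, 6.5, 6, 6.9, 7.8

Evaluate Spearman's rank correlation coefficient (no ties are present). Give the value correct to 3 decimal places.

Rank commute: 1, 5, 6, 8, 4, 7, 3, 2
Rank satisfaction: 8, 4, 2, 1, 5, 3, 6, 7
d = rank(commute) − rank(satisfaction): -7, 1, 4, 7, -1, 4, -3, -5; Σd² = 166
ρ = 1 − 6Σd² / [n(n²−1)] = 1 − 6×166 / (8×63) = 1 − 996/504 ≈ -0.976

-0.976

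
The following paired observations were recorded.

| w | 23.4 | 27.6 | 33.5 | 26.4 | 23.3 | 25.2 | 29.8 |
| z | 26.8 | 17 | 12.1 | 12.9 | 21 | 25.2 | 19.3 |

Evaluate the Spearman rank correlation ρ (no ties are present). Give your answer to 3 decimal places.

-0.750

Rank w: 2, 5, 7, 4, 1, 3, 6
Rank z: 7, 3, 1, 2, 5, 6, 4
d = rank(w) − rank(z): -5, 2, 6, 2, -4, -3, 2; Σd² = 98
ρ = 1 − 6Σd² / [n(n²−1)] = 1 − 6×98 / (7×48) = 1 − 588/336 ≈ -0.750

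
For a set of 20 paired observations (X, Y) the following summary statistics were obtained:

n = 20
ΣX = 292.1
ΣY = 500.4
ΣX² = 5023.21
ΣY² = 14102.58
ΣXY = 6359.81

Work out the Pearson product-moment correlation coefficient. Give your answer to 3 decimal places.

r = (nΣXY − ΣXΣY) / √[(nΣX² − (ΣX)²)(nΣY² − (ΣY)²)]
Numerator: 20×6359.81 − 292.1×500.4 = -18970.64
Denominator: √[(100464.2 − 85322.41)(282051.6 − 250400.16)] = √[15141.79 × 31651.44] = 21891.9953
r = -18970.64 / 21891.9953 ≈ -0.867

-0.867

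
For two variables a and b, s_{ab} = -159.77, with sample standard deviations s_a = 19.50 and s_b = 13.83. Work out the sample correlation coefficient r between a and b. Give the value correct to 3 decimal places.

-0.592

r = Cov(a,b) / (s_a · s_b) = -159.77 / (19.50 × 13.83)
  = -159.77 / 269.6850 ≈ -0.592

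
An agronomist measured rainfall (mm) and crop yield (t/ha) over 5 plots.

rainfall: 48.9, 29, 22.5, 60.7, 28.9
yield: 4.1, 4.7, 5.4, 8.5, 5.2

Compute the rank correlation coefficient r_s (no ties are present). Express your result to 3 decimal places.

Rank rainfall: 4, 3, 1, 5, 2
Rank yield: 1, 2, 4, 5, 3
d = rank(rainfall) − rank(yield): 3, 1, -3, 0, -1; Σd² = 20
ρ = 1 − 6Σd² / [n(n²−1)] = 1 − 6×20 / (5×24) = 1 − 120/120 ≈ 0.000

0.000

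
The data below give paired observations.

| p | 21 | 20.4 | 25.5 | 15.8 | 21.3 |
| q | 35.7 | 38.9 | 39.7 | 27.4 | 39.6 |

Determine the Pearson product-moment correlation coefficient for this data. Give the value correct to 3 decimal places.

n = 5, Σp = 104, Σq = 181.3, Σp² = 2210.74, Σq² = 6682.71, Σpq = 3832.01
nΣpq − ΣpΣq = 19160.05 − 18855.2 = 304.85
nΣp² − (Σp)² = 11053.7 − 10816 = 237.7; nΣq² − (Σq)² = 33413.55 − 32869.69 = 543.86
r = 304.85 / √(237.7 × 543.86) = 304.85 / 359.5491 ≈ 0.848

0.848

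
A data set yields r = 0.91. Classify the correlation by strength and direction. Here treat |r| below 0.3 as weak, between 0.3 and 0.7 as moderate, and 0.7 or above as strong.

r = 0.91 > 0 so the relationship is positive.
|r| = 0.91, which falls in the strong range.

strong positive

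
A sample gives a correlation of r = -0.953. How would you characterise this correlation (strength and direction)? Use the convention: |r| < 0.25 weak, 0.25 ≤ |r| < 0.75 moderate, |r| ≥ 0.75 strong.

strong negative

r = -0.953 < 0 so the relationship is negative.
|r| = 0.953, which falls in the strong range.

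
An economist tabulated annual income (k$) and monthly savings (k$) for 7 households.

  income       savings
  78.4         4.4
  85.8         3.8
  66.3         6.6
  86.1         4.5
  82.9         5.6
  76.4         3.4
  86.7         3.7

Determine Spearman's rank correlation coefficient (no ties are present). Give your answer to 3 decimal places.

-0.286

Rank income: 3, 5, 1, 6, 4, 2, 7
Rank savings: 4, 3, 7, 5, 6, 1, 2
d = rank(income) − rank(savings): -1, 2, -6, 1, -2, 1, 5; Σd² = 72
ρ = 1 − 6Σd² / [n(n²−1)] = 1 − 6×72 / (7×48) = 1 − 432/336 ≈ -0.286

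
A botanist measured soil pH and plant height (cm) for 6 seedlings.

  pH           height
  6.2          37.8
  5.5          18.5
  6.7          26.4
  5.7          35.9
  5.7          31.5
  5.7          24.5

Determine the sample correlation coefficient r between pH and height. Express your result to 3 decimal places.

0.229

n = 6, Σx = 35.5, Σy = 174.6, Σx² = 211.05, Σy² = 5349.36, Σxy = 1036.82
nΣxy − ΣxΣy = 6220.92 − 6198.3 = 22.62
nΣx² − (Σx)² = 1266.3 − 1260.25 = 6.05; nΣy² − (Σy)² = 32096.16 − 30485.16 = 1611
r = 22.62 / √(6.05 × 1611) = 22.62 / 98.7246 ≈ 0.229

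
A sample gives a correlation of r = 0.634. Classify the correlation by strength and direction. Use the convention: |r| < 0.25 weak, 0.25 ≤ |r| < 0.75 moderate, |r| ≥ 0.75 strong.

moderate positive

r = 0.634 > 0 so the relationship is positive.
|r| = 0.634, which falls in the moderate range.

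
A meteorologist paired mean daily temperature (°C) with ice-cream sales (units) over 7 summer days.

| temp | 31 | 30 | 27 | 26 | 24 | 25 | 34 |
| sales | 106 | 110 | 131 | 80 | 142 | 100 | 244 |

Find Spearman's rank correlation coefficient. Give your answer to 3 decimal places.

Rank temp: 6, 5, 4, 3, 1, 2, 7
Rank sales: 3, 4, 5, 1, 6, 2, 7
d = rank(temp) − rank(sales): 3, 1, -1, 2, -5, 0, 0; Σd² = 40
ρ = 1 − 6Σd² / [n(n²−1)] = 1 − 6×40 / (7×48) = 1 − 240/336 ≈ 0.286

0.286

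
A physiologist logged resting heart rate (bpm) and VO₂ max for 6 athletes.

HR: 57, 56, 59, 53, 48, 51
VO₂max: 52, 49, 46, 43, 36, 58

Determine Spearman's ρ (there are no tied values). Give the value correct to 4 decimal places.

Rank HR: 5, 4, 6, 3, 1, 2
Rank VO₂max: 5, 4, 3, 2, 1, 6
d = rank(HR) − rank(VO₂max): 0, 0, 3, 1, 0, -4; Σd² = 26
ρ = 1 − 6Σd² / [n(n²−1)] = 1 − 6×26 / (6×35) = 1 − 156/210 ≈ 0.2571

0.2571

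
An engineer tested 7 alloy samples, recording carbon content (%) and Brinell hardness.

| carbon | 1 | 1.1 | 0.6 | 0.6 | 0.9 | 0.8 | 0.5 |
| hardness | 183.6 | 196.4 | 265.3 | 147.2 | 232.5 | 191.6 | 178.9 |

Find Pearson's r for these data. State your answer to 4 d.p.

0.0507

n = 7, Σx = 5.5, Σy = 1395.5, Σx² = 4.63, Σy² = 287105.87, Σxy = 1099.12
nΣxy − ΣxΣy = 7693.84 − 7675.25 = 18.59
nΣx² − (Σx)² = 32.41 − 30.25 = 2.16; nΣy² − (Σy)² = 2009741.09 − 1947420.25 = 62320.84
r = 18.59 / √(2.16 × 62320.84) = 18.59 / 366.8965 ≈ 0.0507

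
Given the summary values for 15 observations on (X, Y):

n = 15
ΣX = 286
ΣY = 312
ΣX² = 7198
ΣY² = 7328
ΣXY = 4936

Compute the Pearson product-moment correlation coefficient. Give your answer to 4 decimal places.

r = (nΣXY − ΣXΣY) / √[(nΣX² − (ΣX)²)(nΣY² − (ΣY)²)]
Numerator: 15×4936 − 286×312 = -15192
Denominator: √[(107970 − 81796)(109920 − 97344)] = √[26174 × 12576] = 18142.8836
r = -15192 / 18142.8836 ≈ -0.8374

-0.8374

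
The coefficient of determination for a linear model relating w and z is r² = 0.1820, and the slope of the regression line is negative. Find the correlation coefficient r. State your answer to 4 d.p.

-0.4266

|r| = √0.1820 = 0.4266
The association is negative, so r = −0.4266.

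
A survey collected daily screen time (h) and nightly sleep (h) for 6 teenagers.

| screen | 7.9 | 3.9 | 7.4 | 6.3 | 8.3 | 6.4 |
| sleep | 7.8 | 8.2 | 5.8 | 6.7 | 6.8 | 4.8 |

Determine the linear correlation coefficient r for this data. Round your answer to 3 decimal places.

-0.279

n = 6, Σx = 40.2, Σy = 40.1, Σx² = 281.92, Σy² = 275.89, Σxy = 265.89
nΣxy − ΣxΣy = 1595.34 − 1612.02 = -16.68
nΣx² − (Σx)² = 1691.52 − 1616.04 = 75.48; nΣy² − (Σy)² = 1655.34 − 1608.01 = 47.33
r = -16.68 / √(75.48 × 47.33) = -16.68 / 59.7701 ≈ -0.279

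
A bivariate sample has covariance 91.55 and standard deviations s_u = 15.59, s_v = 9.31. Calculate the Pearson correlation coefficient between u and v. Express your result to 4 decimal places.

0.6308

r = Cov(u,v) / (s_u · s_v) = 91.55 / (15.59 × 9.31)
  = 91.55 / 145.1429 ≈ 0.6308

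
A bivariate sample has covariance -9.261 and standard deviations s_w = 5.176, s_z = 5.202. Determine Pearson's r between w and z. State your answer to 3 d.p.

r = Cov(w,z) / (s_w · s_z) = -9.261 / (5.176 × 5.202)
  = -9.261 / 26.9256 ≈ -0.344

-0.344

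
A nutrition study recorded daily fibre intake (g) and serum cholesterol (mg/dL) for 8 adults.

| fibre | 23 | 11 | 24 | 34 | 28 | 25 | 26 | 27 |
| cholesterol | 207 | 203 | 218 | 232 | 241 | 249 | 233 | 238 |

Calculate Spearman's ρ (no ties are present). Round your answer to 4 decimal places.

Rank fibre: 2, 1, 3, 8, 7, 4, 5, 6
Rank cholesterol: 2, 1, 3, 4, 7, 8, 5, 6
d = rank(fibre) − rank(cholesterol): 0, 0, 0, 4, 0, -4, 0, 0; Σd² = 32
ρ = 1 − 6Σd² / [n(n²−1)] = 1 − 6×32 / (8×63) = 1 − 192/504 ≈ 0.6190

0.6190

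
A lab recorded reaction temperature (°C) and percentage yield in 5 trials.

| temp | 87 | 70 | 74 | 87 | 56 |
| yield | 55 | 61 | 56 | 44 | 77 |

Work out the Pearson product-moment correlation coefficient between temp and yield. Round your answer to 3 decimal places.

n = 5, Σx = 374, Σy = 293, Σx² = 28650, Σy² = 17747, Σxy = 21339
nΣxy − ΣxΣy = 106695 − 109582 = -2887
nΣx² − (Σx)² = 143250 − 139876 = 3374; nΣy² − (Σy)² = 88735 − 85849 = 2886
r = -2887 / √(3374 × 2886) = -2887 / 3120.4750 ≈ -0.925

-0.925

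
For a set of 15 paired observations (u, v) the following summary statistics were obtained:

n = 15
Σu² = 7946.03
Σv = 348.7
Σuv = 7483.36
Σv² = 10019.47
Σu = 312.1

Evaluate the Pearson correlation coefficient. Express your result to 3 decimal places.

r = (nΣuv − ΣuΣv) / √[(nΣu² − (Σu)²)(nΣv² − (Σv)²)]
Numerator: 15×7483.36 − 312.1×348.7 = 3421.13
Denominator: √[(119190.45 − 97406.41)(150292.05 − 121591.69)] = √[21784.04 × 28700.36] = 25004.1955
r = 3421.13 / 25004.1955 ≈ 0.137

0.137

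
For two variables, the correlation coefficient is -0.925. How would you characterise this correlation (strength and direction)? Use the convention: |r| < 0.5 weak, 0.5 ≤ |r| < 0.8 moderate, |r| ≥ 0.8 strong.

strong negative

r = -0.925 < 0 so the relationship is negative.
|r| = 0.925, which falls in the strong range.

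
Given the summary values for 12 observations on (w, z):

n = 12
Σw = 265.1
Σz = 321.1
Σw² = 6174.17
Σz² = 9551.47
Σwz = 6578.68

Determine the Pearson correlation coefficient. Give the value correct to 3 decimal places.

r = (nΣwz − ΣwΣz) / √[(nΣw² − (Σw)²)(nΣz² − (Σz)²)]
Numerator: 12×6578.68 − 265.1×321.1 = -6179.45
Denominator: √[(74090.04 − 70278.01)(114617.64 − 103105.21)] = √[3812.03 × 11512.43] = 6624.6304
r = -6179.45 / 6624.6304 ≈ -0.933

-0.933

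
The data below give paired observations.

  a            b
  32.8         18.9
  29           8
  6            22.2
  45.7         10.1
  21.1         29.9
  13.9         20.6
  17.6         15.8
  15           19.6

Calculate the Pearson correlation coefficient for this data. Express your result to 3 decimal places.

n = 8, Σa = 181.1, Σb = 145.1, Σa² = 5214.51, Σb² = 2968.23, Σab = 2936
nΣab − ΣaΣb = 23488 − 26277.61 = -2789.61
nΣa² − (Σa)² = 41716.08 − 32797.21 = 8918.87; nΣb² − (Σb)² = 23745.84 − 21054.01 = 2691.83
r = -2789.61 / √(8918.87 × 2691.83) = -2789.61 / 4899.8043 ≈ -0.569

-0.569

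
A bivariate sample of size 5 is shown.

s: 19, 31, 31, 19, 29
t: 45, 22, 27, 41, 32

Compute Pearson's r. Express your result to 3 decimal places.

n = 5, Σs = 129, Σt = 167, Σs² = 3485, Σt² = 5943, Σst = 4081
nΣst − ΣsΣt = 20405 − 21543 = -1138
nΣs² − (Σs)² = 17425 − 16641 = 784; nΣt² − (Σt)² = 29715 − 27889 = 1826
r = -1138 / √(784 × 1826) = -1138 / 1196.4882 ≈ -0.951

-0.951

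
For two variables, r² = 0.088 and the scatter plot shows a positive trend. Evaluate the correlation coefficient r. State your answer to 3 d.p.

0.297

|r| = √0.088 = 0.297
The association is positive, so r = 0.297.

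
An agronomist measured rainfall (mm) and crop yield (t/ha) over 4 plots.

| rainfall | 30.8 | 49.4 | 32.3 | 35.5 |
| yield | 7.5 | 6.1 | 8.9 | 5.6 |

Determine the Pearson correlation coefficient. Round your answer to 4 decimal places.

-0.5567

n = 4, Σx = 148, Σy = 28.1, Σx² = 5692.54, Σy² = 204.03, Σxy = 1018.61
nΣxy − ΣxΣy = 4074.44 − 4158.8 = -84.36
nΣx² − (Σx)² = 22770.16 − 21904 = 866.16; nΣy² − (Σy)² = 816.12 − 789.61 = 26.51
r = -84.36 / √(866.16 × 26.51) = -84.36 / 151.5319 ≈ -0.5567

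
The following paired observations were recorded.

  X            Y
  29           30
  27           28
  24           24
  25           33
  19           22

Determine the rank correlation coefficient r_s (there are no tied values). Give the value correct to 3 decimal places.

0.700

Rank X: 5, 4, 2, 3, 1
Rank Y: 4, 3, 2, 5, 1
d = rank(X) − rank(Y): 1, 1, 0, -2, 0; Σd² = 6
ρ = 1 − 6Σd² / [n(n²−1)] = 1 − 6×6 / (5×24) = 1 − 36/120 ≈ 0.700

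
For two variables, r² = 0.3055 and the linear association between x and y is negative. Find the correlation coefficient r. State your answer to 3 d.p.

-0.553

|r| = √0.3055 = 0.553
The association is negative, so r = −0.553.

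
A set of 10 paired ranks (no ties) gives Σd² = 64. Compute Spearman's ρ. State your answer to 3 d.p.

ρ = 1 − 6Σd² / [n(n²−1)] = 1 − 6×64 / (10×99)
  = 1 − 384/990 = 1 − 0.3879 ≈ 0.612

0.612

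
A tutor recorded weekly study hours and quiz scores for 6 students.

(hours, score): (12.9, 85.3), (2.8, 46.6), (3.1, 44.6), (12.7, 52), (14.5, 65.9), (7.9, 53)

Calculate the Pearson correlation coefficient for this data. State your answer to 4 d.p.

0.7132

n = 6, Σx = 53.9, Σy = 347.4, Σx² = 617.81, Σy² = 21292.62, Σxy = 3403.76
nΣxy − ΣxΣy = 20422.56 − 18724.86 = 1697.7
nΣx² − (Σx)² = 3706.86 − 2905.21 = 801.65; nΣy² − (Σy)² = 127755.72 − 120686.76 = 7068.96
r = 1697.7 / √(801.65 × 7068.96) = 1697.7 / 2380.5108 ≈ 0.7132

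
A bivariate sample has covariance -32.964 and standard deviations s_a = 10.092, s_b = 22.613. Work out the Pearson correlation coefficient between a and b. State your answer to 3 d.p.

r = Cov(a,b) / (s_a · s_b) = -32.964 / (10.092 × 22.613)
  = -32.964 / 228.2104 ≈ -0.144

-0.144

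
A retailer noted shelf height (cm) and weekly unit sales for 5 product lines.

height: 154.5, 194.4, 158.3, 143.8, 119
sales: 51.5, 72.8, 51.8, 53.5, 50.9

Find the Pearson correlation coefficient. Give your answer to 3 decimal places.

n = 5, Σx = 770, Σy = 280.5, Σx² = 121559.94, Σy² = 16088.39, Σxy = 44059.41
nΣxy − ΣxΣy = 220297.05 − 215985 = 4312.05
nΣx² − (Σx)² = 607799.7 − 592900 = 14899.7; nΣy² − (Σy)² = 80441.95 − 78680.25 = 1761.7
r = 4312.05 / √(14899.7 × 1761.7) = 4312.05 / 5123.3584 ≈ 0.842

0.842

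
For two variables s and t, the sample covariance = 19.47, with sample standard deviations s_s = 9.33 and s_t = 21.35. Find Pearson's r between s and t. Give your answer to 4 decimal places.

r = Cov(s,t) / (s_s · s_t) = 19.47 / (9.33 × 21.35)
  = 19.47 / 199.1955 ≈ 0.0977

0.0977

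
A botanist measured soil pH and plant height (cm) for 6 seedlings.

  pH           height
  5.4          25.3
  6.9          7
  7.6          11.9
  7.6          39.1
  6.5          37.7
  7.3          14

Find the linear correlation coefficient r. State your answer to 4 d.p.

-0.1642

n = 6, Σx = 41.3, Σy = 135, Σx² = 287.83, Σy² = 3976.8, Σxy = 919.77
nΣxy − ΣxΣy = 5518.62 − 5575.5 = -56.88
nΣx² − (Σx)² = 1726.98 − 1705.69 = 21.29; nΣy² − (Σy)² = 23860.8 − 18225 = 5635.8
r = -56.88 / √(21.29 × 5635.8) = -56.88 / 346.3902 ≈ -0.1642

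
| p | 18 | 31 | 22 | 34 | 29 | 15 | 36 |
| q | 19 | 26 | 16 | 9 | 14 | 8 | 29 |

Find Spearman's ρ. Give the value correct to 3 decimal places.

Rank p: 2, 5, 3, 6, 4, 1, 7
Rank q: 5, 6, 4, 2, 3, 1, 7
d = rank(p) − rank(q): -3, -1, -1, 4, 1, 0, 0; Σd² = 28
ρ = 1 − 6Σd² / [n(n²−1)] = 1 − 6×28 / (7×48) = 1 − 168/336 ≈ 0.500

0.500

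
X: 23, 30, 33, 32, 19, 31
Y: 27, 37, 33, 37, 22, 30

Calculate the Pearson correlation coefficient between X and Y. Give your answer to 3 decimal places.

n = 6, ΣX = 168, ΣY = 186, ΣX² = 4864, ΣY² = 5940, ΣXY = 5352
nΣXY − ΣXΣY = 32112 − 31248 = 864
nΣX² − (ΣX)² = 29184 − 28224 = 960; nΣY² − (ΣY)² = 35640 − 34596 = 1044
r = 864 / √(960 × 1044) = 864 / 1001.1194 ≈ 0.863

0.863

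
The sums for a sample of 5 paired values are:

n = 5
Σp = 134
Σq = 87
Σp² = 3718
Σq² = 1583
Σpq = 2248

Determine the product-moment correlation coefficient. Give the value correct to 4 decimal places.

-0.8925

r = (nΣpq − ΣpΣq) / √[(nΣp² − (Σp)²)(nΣq² − (Σq)²)]
Numerator: 5×2248 − 134×87 = -418
Denominator: √[(18590 − 17956)(7915 − 7569)] = √[634 × 346] = 468.3631
r = -418 / 468.3631 ≈ -0.8925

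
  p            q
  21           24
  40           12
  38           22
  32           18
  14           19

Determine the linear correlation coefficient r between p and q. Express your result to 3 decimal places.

-0.454

n = 5, Σp = 145, Σq = 95, Σp² = 4705, Σq² = 1889, Σpq = 2662
nΣpq − ΣpΣq = 13310 − 13775 = -465
nΣp² − (Σp)² = 23525 − 21025 = 2500; nΣq² − (Σq)² = 9445 − 9025 = 420
r = -465 / √(2500 × 420) = -465 / 1024.6951 ≈ -0.454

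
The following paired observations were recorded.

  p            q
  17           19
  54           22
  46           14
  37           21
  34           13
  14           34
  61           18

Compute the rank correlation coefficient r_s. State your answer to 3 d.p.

Rank p: 2, 6, 5, 4, 3, 1, 7
Rank q: 4, 6, 2, 5, 1, 7, 3
d = rank(p) − rank(q): -2, 0, 3, -1, 2, -6, 4; Σd² = 70
ρ = 1 − 6Σd² / [n(n²−1)] = 1 − 6×70 / (7×48) = 1 − 420/336 ≈ -0.250

-0.250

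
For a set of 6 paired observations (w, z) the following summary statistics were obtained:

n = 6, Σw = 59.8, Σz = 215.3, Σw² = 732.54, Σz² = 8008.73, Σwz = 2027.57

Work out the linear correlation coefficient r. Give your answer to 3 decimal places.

r = (nΣwz − ΣwΣz) / √[(nΣw² − (Σw)²)(nΣz² − (Σz)²)]
Numerator: 6×2027.57 − 59.8×215.3 = -709.52
Denominator: √[(4395.24 − 3576.04)(48052.38 − 46354.09)] = √[819.2 × 1698.29] = 1179.5080
r = -709.52 / 1179.5080 ≈ -0.602

-0.602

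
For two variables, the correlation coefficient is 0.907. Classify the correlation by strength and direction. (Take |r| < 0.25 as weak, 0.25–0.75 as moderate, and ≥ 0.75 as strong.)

strong positive

r = 0.907 > 0 so the relationship is positive.
|r| = 0.907, which falls in the strong range.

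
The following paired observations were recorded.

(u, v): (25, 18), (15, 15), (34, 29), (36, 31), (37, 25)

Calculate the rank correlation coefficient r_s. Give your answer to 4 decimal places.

Rank u: 2, 1, 3, 4, 5
Rank v: 2, 1, 4, 5, 3
d = rank(u) − rank(v): 0, 0, -1, -1, 2; Σd² = 6
ρ = 1 − 6Σd² / [n(n²−1)] = 1 − 6×6 / (5×24) = 1 − 36/120 ≈ 0.7000

0.7000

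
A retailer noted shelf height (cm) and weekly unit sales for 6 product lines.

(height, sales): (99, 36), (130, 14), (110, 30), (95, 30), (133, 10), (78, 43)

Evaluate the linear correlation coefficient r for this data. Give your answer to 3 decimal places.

n = 6, Σx = 645, Σy = 163, Σx² = 71599, Σy² = 5241, Σxy = 16218
nΣxy − ΣxΣy = 97308 − 105135 = -7827
nΣx² − (Σx)² = 429594 − 416025 = 13569; nΣy² − (Σy)² = 31446 − 26569 = 4877
r = -7827 / √(13569 × 4877) = -7827 / 8134.8640 ≈ -0.962

-0.962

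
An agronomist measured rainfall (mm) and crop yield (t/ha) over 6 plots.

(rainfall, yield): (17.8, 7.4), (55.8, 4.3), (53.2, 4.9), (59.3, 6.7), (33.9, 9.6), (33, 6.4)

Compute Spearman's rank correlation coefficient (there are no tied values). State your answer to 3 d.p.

-0.429

Rank rainfall: 1, 5, 4, 6, 3, 2
Rank yield: 5, 1, 2, 4, 6, 3
d = rank(rainfall) − rank(yield): -4, 4, 2, 2, -3, -1; Σd² = 50
ρ = 1 − 6Σd² / [n(n²−1)] = 1 − 6×50 / (6×35) = 1 − 300/210 ≈ -0.429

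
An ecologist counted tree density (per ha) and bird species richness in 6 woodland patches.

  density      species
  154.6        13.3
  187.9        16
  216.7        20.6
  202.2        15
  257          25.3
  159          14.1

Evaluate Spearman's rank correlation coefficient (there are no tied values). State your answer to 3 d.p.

Rank density: 1, 3, 5, 4, 6, 2
Rank species: 1, 4, 5, 3, 6, 2
d = rank(density) − rank(species): 0, -1, 0, 1, 0, 0; Σd² = 2
ρ = 1 − 6Σd² / [n(n²−1)] = 1 − 6×2 / (6×35) = 1 − 12/210 ≈ 0.943

0.943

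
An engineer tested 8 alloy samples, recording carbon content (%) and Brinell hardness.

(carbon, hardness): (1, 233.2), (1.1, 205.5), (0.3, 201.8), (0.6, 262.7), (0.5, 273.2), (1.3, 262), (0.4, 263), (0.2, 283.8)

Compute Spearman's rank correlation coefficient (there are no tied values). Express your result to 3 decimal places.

Rank carbon: 6, 7, 2, 5, 4, 8, 3, 1
Rank hardness: 3, 2, 1, 5, 7, 4, 6, 8
d = rank(carbon) − rank(hardness): 3, 5, 1, 0, -3, 4, -3, -7; Σd² = 118
ρ = 1 − 6Σd² / [n(n²−1)] = 1 − 6×118 / (8×63) = 1 − 708/504 ≈ -0.405

-0.405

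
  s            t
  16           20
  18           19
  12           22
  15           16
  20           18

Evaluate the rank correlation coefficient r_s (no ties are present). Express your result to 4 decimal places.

Rank s: 3, 4, 1, 2, 5
Rank t: 4, 3, 5, 1, 2
d = rank(s) − rank(t): -1, 1, -4, 1, 3; Σd² = 28
ρ = 1 − 6Σd² / [n(n²−1)] = 1 − 6×28 / (5×24) = 1 − 168/120 ≈ -0.4000

-0.4000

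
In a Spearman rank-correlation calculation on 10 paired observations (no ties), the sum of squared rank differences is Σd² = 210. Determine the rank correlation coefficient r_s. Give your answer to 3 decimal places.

-0.273

ρ = 1 − 6Σd² / [n(n²−1)] = 1 − 6×210 / (10×99)
  = 1 − 1260/990 = 1 − 1.2727 ≈ -0.273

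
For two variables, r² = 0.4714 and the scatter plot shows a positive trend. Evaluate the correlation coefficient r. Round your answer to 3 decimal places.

0.687

|r| = √0.4714 = 0.687
The association is positive, so r = 0.687.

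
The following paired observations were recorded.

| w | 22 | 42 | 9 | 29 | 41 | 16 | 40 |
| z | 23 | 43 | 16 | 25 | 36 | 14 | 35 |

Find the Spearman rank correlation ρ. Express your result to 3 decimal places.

0.964

Rank w: 3, 7, 1, 4, 6, 2, 5
Rank z: 3, 7, 2, 4, 6, 1, 5
d = rank(w) − rank(z): 0, 0, -1, 0, 0, 1, 0; Σd² = 2
ρ = 1 − 6Σd² / [n(n²−1)] = 1 − 6×2 / (7×48) = 1 − 12/336 ≈ 0.964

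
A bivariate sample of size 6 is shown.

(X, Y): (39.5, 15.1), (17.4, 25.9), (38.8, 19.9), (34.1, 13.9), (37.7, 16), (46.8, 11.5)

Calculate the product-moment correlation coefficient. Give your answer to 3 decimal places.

-0.863

n = 6, ΣX = 214.3, ΣY = 102.3, ΣX² = 8142.79, ΣY² = 1876.29, ΣXY = 3434.62
nΣXY − ΣXΣY = 20607.72 − 21922.89 = -1315.17
nΣX² − (ΣX)² = 48856.74 − 45924.49 = 2932.25; nΣY² − (ΣY)² = 11257.74 − 10465.29 = 792.45
r = -1315.17 / √(2932.25 × 792.45) = -1315.17 / 1524.3561 ≈ -0.863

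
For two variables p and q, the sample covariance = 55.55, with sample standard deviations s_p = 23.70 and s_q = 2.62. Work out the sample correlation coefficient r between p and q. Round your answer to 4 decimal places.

0.8946

r = Cov(p,q) / (s_p · s_q) = 55.55 / (23.70 × 2.62)
  = 55.55 / 62.0940 ≈ 0.8946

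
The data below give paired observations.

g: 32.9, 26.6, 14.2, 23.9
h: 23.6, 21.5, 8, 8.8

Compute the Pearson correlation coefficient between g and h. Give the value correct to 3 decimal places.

0.844

n = 4, Σg = 97.6, Σh = 61.9, Σg² = 2562.82, Σh² = 1160.65, Σgh = 1672.26
nΣgh − ΣgΣh = 6689.04 − 6041.44 = 647.6
nΣg² − (Σg)² = 10251.28 − 9525.76 = 725.52; nΣh² − (Σh)² = 4642.6 − 3831.61 = 810.99
r = 647.6 / √(725.52 × 810.99) = 647.6 / 767.0655 ≈ 0.844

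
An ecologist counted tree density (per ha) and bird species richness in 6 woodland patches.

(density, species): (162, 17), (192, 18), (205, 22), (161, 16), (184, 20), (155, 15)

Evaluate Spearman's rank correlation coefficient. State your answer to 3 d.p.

Rank density: 3, 5, 6, 2, 4, 1
Rank species: 3, 4, 6, 2, 5, 1
d = rank(density) − rank(species): 0, 1, 0, 0, -1, 0; Σd² = 2
ρ = 1 − 6Σd² / [n(n²−1)] = 1 − 6×2 / (6×35) = 1 − 12/210 ≈ 0.943

0.943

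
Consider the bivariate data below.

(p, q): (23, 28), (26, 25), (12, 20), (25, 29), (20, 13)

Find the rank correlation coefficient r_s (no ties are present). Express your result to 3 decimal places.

0.600

Rank p: 3, 5, 1, 4, 2
Rank q: 4, 3, 2, 5, 1
d = rank(p) − rank(q): -1, 2, -1, -1, 1; Σd² = 8
ρ = 1 − 6Σd² / [n(n²−1)] = 1 − 6×8 / (5×24) = 1 − 48/120 ≈ 0.600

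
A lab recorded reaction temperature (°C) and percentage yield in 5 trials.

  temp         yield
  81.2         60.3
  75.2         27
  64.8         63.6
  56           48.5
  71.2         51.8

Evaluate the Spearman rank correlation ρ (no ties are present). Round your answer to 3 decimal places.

Rank temp: 5, 4, 2, 1, 3
Rank yield: 4, 1, 5, 2, 3
d = rank(temp) − rank(yield): 1, 3, -3, -1, 0; Σd² = 20
ρ = 1 − 6Σd² / [n(n²−1)] = 1 − 6×20 / (5×24) = 1 − 120/120 ≈ 0.000

0.000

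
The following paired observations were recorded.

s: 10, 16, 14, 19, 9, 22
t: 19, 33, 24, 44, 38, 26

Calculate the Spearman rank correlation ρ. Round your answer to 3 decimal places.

0.200

Rank s: 2, 4, 3, 5, 1, 6
Rank t: 1, 4, 2, 6, 5, 3
d = rank(s) − rank(t): 1, 0, 1, -1, -4, 3; Σd² = 28
ρ = 1 − 6Σd² / [n(n²−1)] = 1 − 6×28 / (6×35) = 1 − 168/210 ≈ 0.200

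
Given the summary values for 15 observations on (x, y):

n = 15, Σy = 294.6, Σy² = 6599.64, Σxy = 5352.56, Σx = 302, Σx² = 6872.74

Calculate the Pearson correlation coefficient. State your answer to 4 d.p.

r = (nΣxy − ΣxΣy) / √[(nΣx² − (Σx)²)(nΣy² − (Σy)²)]
Numerator: 15×5352.56 − 302×294.6 = -8680.8
Denominator: √[(103091.1 − 91204)(98994.6 − 86789.16)] = √[11887.1 × 12205.44] = 12045.2184
r = -8680.8 / 12045.2184 ≈ -0.7207

-0.7207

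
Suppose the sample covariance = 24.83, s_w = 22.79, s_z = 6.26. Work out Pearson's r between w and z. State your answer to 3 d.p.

0.174

r = Cov(w,z) / (s_w · s_z) = 24.83 / (22.79 × 6.26)
  = 24.83 / 142.6654 ≈ 0.174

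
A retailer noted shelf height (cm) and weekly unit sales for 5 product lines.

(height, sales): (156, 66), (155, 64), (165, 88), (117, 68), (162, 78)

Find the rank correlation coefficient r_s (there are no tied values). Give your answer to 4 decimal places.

0.7000

Rank height: 3, 2, 5, 1, 4
Rank sales: 2, 1, 5, 3, 4
d = rank(height) − rank(sales): 1, 1, 0, -2, 0; Σd² = 6
ρ = 1 − 6Σd² / [n(n²−1)] = 1 − 6×6 / (5×24) = 1 − 36/120 ≈ 0.7000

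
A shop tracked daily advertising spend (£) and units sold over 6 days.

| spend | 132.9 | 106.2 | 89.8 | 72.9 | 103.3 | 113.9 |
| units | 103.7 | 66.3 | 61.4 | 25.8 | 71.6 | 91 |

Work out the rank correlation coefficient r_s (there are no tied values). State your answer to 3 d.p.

0.943

Rank spend: 6, 4, 2, 1, 3, 5
Rank units: 6, 3, 2, 1, 4, 5
d = rank(spend) − rank(units): 0, 1, 0, 0, -1, 0; Σd² = 2
ρ = 1 − 6Σd² / [n(n²−1)] = 1 − 6×2 / (6×35) = 1 − 12/210 ≈ 0.943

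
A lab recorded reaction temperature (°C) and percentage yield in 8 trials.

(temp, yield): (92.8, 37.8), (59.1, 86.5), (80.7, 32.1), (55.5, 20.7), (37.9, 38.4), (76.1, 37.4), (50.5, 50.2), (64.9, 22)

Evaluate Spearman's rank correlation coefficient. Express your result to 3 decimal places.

-0.286

Rank temp: 8, 4, 7, 3, 1, 6, 2, 5
Rank yield: 5, 8, 3, 1, 6, 4, 7, 2
d = rank(temp) − rank(yield): 3, -4, 4, 2, -5, 2, -5, 3; Σd² = 108
ρ = 1 − 6Σd² / [n(n²−1)] = 1 − 6×108 / (8×63) = 1 − 648/504 ≈ -0.286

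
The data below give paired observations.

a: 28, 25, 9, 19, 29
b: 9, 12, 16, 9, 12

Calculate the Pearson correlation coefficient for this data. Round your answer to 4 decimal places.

-0.6419

n = 5, Σa = 110, Σb = 58, Σa² = 2692, Σb² = 706, Σab = 1215
nΣab − ΣaΣb = 6075 − 6380 = -305
nΣa² − (Σa)² = 13460 − 12100 = 1360; nΣb² − (Σb)² = 3530 − 3364 = 166
r = -305 / √(1360 × 166) = -305 / 475.1421 ≈ -0.6419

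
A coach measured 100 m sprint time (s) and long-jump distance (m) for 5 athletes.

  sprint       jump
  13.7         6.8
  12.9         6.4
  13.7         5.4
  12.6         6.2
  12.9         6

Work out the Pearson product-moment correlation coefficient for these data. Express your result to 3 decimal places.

-0.103

n = 5, Σx = 65.8, Σy = 30.8, Σx² = 866.96, Σy² = 190.8, Σxy = 405.22
nΣxy − ΣxΣy = 2026.1 − 2026.64 = -0.54
nΣx² − (Σx)² = 4334.8 − 4329.64 = 5.16; nΣy² − (Σy)² = 954 − 948.64 = 5.36
r = -0.54 / √(5.16 × 5.36) = -0.54 / 5.2590 ≈ -0.103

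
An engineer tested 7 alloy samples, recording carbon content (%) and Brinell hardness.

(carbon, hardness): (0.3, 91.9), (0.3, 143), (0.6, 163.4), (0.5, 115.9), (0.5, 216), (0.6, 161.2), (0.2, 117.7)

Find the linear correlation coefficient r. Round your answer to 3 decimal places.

n = 7, Σx = 3, Σy = 1009.1, Σx² = 1.44, Σy² = 155521.71, Σxy = 454.72
nΣxy − ΣxΣy = 3183.04 − 3027.3 = 155.74
nΣx² − (Σx)² = 10.08 − 9 = 1.08; nΣy² − (Σy)² = 1088651.97 − 1018282.81 = 70369.16
r = 155.74 / √(1.08 × 70369.16) = 155.74 / 275.6786 ≈ 0.565

0.565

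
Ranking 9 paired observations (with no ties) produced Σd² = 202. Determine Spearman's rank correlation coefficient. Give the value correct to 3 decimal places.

-0.683

ρ = 1 − 6Σd² / [n(n²−1)] = 1 − 6×202 / (9×80)
  = 1 − 1212/720 = 1 − 1.6833 ≈ -0.683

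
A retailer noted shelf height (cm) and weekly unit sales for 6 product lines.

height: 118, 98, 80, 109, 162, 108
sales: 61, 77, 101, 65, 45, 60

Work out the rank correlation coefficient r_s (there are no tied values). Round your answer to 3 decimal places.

Rank height: 5, 2, 1, 4, 6, 3
Rank sales: 3, 5, 6, 4, 1, 2
d = rank(height) − rank(sales): 2, -3, -5, 0, 5, 1; Σd² = 64
ρ = 1 − 6Σd² / [n(n²−1)] = 1 − 6×64 / (6×35) = 1 − 384/210 ≈ -0.829

-0.829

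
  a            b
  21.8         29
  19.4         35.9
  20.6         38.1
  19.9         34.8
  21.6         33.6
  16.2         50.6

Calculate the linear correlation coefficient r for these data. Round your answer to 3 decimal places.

n = 6, Σa = 119.5, Σb = 222, Σa² = 2400.97, Σb² = 8481.78, Σab = 4351.52
nΣab − ΣaΣb = 26109.12 − 26529 = -419.88
nΣa² − (Σa)² = 14405.82 − 14280.25 = 125.57; nΣb² − (Σb)² = 50890.68 − 49284 = 1606.68
r = -419.88 / √(125.57 × 1606.68) = -419.88 / 449.1668 ≈ -0.935

-0.935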